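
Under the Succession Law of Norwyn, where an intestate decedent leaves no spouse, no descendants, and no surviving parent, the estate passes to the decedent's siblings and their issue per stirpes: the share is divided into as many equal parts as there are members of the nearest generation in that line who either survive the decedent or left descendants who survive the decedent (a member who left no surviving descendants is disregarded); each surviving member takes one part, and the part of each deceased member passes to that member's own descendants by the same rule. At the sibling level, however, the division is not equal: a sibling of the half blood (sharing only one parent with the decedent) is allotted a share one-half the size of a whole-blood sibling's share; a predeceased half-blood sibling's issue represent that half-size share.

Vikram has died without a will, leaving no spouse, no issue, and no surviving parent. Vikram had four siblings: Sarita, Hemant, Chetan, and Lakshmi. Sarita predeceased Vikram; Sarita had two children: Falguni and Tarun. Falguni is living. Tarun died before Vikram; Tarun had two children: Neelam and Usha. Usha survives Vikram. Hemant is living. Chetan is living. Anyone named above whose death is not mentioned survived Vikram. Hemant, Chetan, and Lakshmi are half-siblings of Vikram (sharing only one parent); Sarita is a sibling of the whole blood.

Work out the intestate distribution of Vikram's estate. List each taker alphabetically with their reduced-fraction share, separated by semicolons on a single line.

Chetan 1/5; Falguni 1/5; Hemant 1/5; Lakshmi 1/5; Neelam 1/10; Usha 1/10

No spouse, descendants, or parent survives, so the estate passes to Vikram's siblings per stirpes.
Half-blood siblings count for one-half the weight of whole-blood siblings at the initial division.
Dividing 1 in proportion to weights (total weight 5/2): Sarita (weight 1) → 2/5; Hemant (weight 1/2) → 1/5; Chetan (weight 1/2) → 1/5; Lakshmi (weight 1/2) → 1/5.
Sarita predeceased; the 2/5 allotted to Sarita's branch passes to Sarita's issue by representation.
The 2/5 is divided into 2 equal shares of 1/5 among Falguni, Tarun.
Falguni is living and takes 1/5.
Tarun predeceased; the 1/5 allotted to Tarun's branch passes to Tarun's issue by representation.
The 1/5 is divided into 2 equal shares of 1/10 among Neelam, Usha.
Neelam is living and takes 1/10.
Usha is living and takes 1/10.
Hemant is living and takes 1/5.
Chetan is living and takes 1/5.
Lakshmi is living and takes 1/5.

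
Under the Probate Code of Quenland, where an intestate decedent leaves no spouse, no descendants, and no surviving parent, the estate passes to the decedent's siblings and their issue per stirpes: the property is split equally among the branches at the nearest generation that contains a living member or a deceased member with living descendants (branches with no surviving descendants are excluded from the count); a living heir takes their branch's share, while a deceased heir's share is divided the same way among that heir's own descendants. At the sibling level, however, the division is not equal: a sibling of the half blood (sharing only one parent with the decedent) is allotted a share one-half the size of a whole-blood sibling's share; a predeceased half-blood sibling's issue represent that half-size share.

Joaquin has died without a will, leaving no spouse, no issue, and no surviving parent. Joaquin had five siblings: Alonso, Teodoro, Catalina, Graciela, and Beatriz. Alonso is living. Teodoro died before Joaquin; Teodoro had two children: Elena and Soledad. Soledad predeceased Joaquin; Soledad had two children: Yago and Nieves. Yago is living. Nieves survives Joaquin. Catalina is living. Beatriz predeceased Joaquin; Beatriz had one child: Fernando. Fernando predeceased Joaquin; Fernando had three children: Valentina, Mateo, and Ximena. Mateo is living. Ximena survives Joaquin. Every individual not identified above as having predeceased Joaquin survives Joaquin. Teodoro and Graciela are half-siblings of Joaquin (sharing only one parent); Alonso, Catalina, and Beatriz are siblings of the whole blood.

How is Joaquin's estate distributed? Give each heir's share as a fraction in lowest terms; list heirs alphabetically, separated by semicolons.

No spouse, descendants, or parent survives, so the estate passes to Joaquin's siblings per stirpes.
Half-blood siblings count for one-half the weight of whole-blood siblings at the initial division.
Dividing 1 in proportion to weights (total weight 4): Alonso (weight 1) → 1/4; Teodoro (weight 1/2) → 1/8; Catalina (weight 1) → 1/4; Graciela (weight 1/2) → 1/8; Beatriz (weight 1) → 1/4.
Alonso is living and takes 1/4.
Teodoro predeceased; the 1/8 allotted to Teodoro's branch passes to Teodoro's issue by representation.
The 1/8 is divided into 2 equal shares of 1/16 among Elena, Soledad.
Elena is living and takes 1/16.
Soledad predeceased; the 1/16 allotted to Soledad's branch passes to Soledad's issue by representation.
The 1/16 is divided into 2 equal shares of 1/32 among Yago, Nieves.
Yago is living and takes 1/32.
Nieves is living and takes 1/32.
Catalina is living and takes 1/4.
Graciela is living and takes 1/8.
Beatriz predeceased; the 1/4 allotted to Beatriz's branch passes to Beatriz's issue by representation.
Fernando's line is the sole branch at this level, so the full 1/4 passes to Fernando's issue by representation.
The 1/4 is divided into 3 equal shares of 1/12 among Valentina, Mateo, Ximena.
Valentina is living and takes 1/12.
Mateo is living and takes 1/12.
Ximena is living and takes 1/12.

Alonso 1/4; Catalina 1/4; Elena 1/16; Graciela 1/8; Mateo 1/12; Nieves 1/32; Valentina 1/12; Ximena 1/12; Yago 1/32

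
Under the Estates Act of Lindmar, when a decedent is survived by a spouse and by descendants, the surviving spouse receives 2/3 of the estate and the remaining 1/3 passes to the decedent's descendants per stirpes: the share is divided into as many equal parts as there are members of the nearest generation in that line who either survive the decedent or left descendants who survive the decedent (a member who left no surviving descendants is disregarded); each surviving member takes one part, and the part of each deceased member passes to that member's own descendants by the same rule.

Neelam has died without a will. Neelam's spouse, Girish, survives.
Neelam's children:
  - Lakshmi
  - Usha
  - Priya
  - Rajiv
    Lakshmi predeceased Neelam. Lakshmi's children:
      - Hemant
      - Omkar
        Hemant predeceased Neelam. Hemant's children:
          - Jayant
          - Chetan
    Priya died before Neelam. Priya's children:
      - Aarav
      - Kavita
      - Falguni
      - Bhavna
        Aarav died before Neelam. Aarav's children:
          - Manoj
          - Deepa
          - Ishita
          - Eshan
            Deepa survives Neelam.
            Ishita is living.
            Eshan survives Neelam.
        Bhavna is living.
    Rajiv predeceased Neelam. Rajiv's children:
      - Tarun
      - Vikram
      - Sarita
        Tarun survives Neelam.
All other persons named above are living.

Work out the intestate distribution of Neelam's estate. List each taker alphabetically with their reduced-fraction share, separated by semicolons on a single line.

Bhavna 1/48; Chetan 1/48; Deepa 1/192; Eshan 1/192; Falguni 1/48; Girish 2/3; Ishita 1/192; Jayant 1/48; Kavita 1/48; Manoj 1/192; Omkar 1/24; Sarita 1/36; Tarun 1/36; Usha 1/12; Vikram 1/36

Girish, as surviving spouse, takes 2/3.
The remaining 1/3 passes to Neelam's descendants per stirpes.
The 1/3 is divided into 4 equal shares of 1/12 among Lakshmi, Usha, Priya, Rajiv.
Lakshmi predeceased; the 1/12 allotted to Lakshmi's branch passes to Lakshmi's issue by representation.
The 1/12 is divided into 2 equal shares of 1/24 among Hemant, Omkar.
Hemant predeceased; the 1/24 allotted to Hemant's branch passes to Hemant's issue by representation.
The 1/24 is divided into 2 equal shares of 1/48 among Jayant, Chetan.
Jayant is living and takes 1/48.
Chetan is living and takes 1/48.
Omkar is living and takes 1/24.
Usha is living and takes 1/12.
Priya predeceased; the 1/12 allotted to Priya's branch passes to Priya's issue by representation.
The 1/12 is divided into 4 equal shares of 1/48 among Aarav, Kavita, Falguni, Bhavna.
Aarav predeceased; the 1/48 allotted to Aarav's branch passes to Aarav's issue by representation.
The 1/48 is divided into 4 equal shares of 1/192 among Manoj, Deepa, Ishita, Eshan.
Manoj is living and takes 1/192.
Deepa is living and takes 1/192.
Ishita is living and takes 1/192.
Eshan is living and takes 1/192.
Kavita is living and takes 1/48.
Falguni is living and takes 1/48.
Bhavna is living and takes 1/48.
Rajiv predeceased; the 1/12 allotted to Rajiv's branch passes to Rajiv's issue by representation.
The 1/12 is divided into 3 equal shares of 1/36 among Tarun, Vikram, Sarita.
Tarun is living and takes 1/36.
Vikram is living and takes 1/36.
Sarita is living and takes 1/36.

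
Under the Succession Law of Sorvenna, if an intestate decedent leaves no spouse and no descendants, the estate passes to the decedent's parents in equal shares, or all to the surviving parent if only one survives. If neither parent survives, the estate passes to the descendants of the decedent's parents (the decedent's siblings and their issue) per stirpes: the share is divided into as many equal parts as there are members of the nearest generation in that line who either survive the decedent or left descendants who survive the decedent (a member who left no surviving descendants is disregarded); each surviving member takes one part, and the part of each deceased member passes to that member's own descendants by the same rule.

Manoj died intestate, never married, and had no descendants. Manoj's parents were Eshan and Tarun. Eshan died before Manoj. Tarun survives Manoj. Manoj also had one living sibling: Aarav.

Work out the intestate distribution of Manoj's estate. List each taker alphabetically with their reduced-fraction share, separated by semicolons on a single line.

Tarun 1

Only one parent, Tarun, survives, so Tarun takes the entire estate. The siblings take nothing because a surviving parent has priority.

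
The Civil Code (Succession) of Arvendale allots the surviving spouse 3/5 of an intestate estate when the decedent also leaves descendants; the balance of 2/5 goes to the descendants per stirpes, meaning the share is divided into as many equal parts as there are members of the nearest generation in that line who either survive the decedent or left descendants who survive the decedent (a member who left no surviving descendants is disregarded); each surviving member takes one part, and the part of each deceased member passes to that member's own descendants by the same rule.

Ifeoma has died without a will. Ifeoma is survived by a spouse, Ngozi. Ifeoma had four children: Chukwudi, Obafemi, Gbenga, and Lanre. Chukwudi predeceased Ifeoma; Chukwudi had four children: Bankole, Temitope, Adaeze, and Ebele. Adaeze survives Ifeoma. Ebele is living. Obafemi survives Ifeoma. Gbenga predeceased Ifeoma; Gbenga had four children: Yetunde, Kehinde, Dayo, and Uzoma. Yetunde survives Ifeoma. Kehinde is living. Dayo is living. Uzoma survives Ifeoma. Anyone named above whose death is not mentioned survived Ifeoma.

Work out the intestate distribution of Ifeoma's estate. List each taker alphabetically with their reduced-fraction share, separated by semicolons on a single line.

Ngozi, as surviving spouse, takes 3/5.
The remaining 2/5 passes to Ifeoma's descendants per stirpes.
The 2/5 is divided into 4 equal shares of 1/10 among Chukwudi, Obafemi, Gbenga, Lanre.
Chukwudi predeceased; the 1/10 allotted to Chukwudi's branch passes to Chukwudi's issue by representation.
The 1/10 is divided into 4 equal shares of 1/40 among Bankole, Temitope, Adaeze, Ebele.
Bankole is living and takes 1/40.
Temitope is living and takes 1/40.
Adaeze is living and takes 1/40.
Ebele is living and takes 1/40.
Obafemi is living and takes 1/10.
Gbenga predeceased; the 1/10 allotted to Gbenga's branch passes to Gbenga's issue by representation.
The 1/10 is divided into 4 equal shares of 1/40 among Yetunde, Kehinde, Dayo, Uzoma.
Yetunde is living and takes 1/40.
Kehinde is living and takes 1/40.
Dayo is living and takes 1/40.
Uzoma is living and takes 1/40.
Lanre is living and takes 1/10.

Adaeze 1/40; Bankole 1/40; Dayo 1/40; Ebele 1/40; Kehinde 1/40; Lanre 1/10; Ngozi 3/5; Obafemi 1/10; Temitope 1/40; Uzoma 1/40; Yetunde 1/40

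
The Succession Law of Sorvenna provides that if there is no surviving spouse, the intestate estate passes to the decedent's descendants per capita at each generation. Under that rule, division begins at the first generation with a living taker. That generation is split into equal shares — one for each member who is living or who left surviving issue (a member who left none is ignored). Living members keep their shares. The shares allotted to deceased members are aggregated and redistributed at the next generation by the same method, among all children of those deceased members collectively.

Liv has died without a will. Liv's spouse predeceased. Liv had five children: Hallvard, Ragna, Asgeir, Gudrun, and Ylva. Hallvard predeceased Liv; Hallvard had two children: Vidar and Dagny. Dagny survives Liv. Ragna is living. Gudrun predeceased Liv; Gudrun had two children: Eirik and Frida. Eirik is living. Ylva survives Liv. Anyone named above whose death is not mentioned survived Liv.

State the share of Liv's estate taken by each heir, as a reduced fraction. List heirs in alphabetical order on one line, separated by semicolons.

Asgeir 1/5; Dagny 1/10; Eirik 1/10; Frida 1/10; Ragna 1/5; Vidar 1/10; Ylva 1/5

There is no surviving spouse, so the entire estate passes to Liv's descendants per capita at each generation.
At generation 1 (Hallvard, Ragna, Asgeir, Gudrun, Ylva) there are 5 shares of (1)/5 = 1/5 each.
Living: Ragna, Asgeir, and Ylva — each takes 1/5.
Deceased: Hallvard and Gudrun. Their combined 2/5 is pooled and carried to generation 2.
At generation 2 (Vidar, Dagny, Eirik, Frida) there are 4 shares of (2/5)/4 = 1/10 each.
Living: Vidar, Dagny, Eirik, and Frida — each takes 1/10.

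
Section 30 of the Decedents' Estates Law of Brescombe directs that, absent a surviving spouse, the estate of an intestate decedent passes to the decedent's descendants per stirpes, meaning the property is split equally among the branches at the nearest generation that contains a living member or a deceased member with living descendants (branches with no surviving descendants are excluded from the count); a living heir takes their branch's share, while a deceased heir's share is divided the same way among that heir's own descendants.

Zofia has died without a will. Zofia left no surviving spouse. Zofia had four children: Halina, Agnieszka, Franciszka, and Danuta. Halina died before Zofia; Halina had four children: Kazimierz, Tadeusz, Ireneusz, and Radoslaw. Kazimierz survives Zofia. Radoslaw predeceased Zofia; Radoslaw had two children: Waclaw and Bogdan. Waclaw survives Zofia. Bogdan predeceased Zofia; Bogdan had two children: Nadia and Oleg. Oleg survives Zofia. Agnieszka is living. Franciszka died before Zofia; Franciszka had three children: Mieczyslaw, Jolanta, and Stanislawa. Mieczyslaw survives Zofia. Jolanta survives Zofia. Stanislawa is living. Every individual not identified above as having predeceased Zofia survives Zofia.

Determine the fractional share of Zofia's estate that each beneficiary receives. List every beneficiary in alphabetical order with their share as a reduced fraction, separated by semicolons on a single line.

Agnieszka 1/4; Danuta 1/4; Ireneusz 1/16; Jolanta 1/12; Kazimierz 1/16; Mieczyslaw 1/12; Nadia 1/64; Oleg 1/64; Stanislawa 1/12; Tadeusz 1/16; Waclaw 1/32

There is no surviving spouse, so the entire estate passes to Zofia's descendants per stirpes.
The estate is divided into 4 equal shares of 1/4 among Halina, Agnieszka, Franciszka, Danuta.
Halina predeceased; the 1/4 allotted to Halina's branch passes to Halina's issue by representation.
The 1/4 is divided into 4 equal shares of 1/16 among Kazimierz, Tadeusz, Ireneusz, Radoslaw.
Kazimierz is living and takes 1/16.
Tadeusz is living and takes 1/16.
Ireneusz is living and takes 1/16.
Radoslaw predeceased; the 1/16 allotted to Radoslaw's branch passes to Radoslaw's issue by representation.
The 1/16 is divided into 2 equal shares of 1/32 among Waclaw, Bogdan.
Waclaw is living and takes 1/32.
Bogdan predeceased; the 1/32 allotted to Bogdan's branch passes to Bogdan's issue by representation.
The 1/32 is divided into 2 equal shares of 1/64 among Nadia, Oleg.
Nadia is living and takes 1/64.
Oleg is living and takes 1/64.
Agnieszka is living and takes 1/4.
Franciszka predeceased; the 1/4 allotted to Franciszka's branch passes to Franciszka's issue by representation.
The 1/4 is divided into 3 equal shares of 1/12 among Mieczyslaw, Jolanta, Stanislawa.
Mieczyslaw is living and takes 1/12.
Jolanta is living and takes 1/12.
Stanislawa is living and takes 1/12.
Danuta is living and takes 1/4.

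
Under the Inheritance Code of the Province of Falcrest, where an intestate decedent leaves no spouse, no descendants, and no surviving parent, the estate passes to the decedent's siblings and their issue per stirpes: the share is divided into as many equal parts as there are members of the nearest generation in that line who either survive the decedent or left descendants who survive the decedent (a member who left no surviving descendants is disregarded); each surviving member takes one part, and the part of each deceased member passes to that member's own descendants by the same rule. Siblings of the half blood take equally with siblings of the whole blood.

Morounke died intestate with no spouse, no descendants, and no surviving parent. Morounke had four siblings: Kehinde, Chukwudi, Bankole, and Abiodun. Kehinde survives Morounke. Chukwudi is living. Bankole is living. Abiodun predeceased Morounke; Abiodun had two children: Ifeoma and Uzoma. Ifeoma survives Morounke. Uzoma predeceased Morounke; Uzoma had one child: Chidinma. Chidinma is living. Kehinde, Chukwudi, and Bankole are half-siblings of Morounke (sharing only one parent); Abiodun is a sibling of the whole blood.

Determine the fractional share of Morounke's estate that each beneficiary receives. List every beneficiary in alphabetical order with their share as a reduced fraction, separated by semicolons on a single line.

No spouse, descendants, or parent survives, so the estate passes to Morounke's siblings per stirpes.
Half-blood and whole-blood siblings take equally under the stated rule.
The estate is divided into 4 equal shares of 1/4 among Kehinde, Chukwudi, Bankole, Abiodun.
Kehinde is living and takes 1/4.
Chukwudi is living and takes 1/4.
Bankole is living and takes 1/4.
Abiodun predeceased; the 1/4 allotted to Abiodun's branch passes to Abiodun's issue by representation.
The 1/4 is divided into 2 equal shares of 1/8 among Ifeoma, Uzoma.
Ifeoma is living and takes 1/8.
Uzoma predeceased; the 1/8 allotted to Uzoma's branch passes to Uzoma's issue by representation.
Chidinma is the sole taker at this level and receives the full 1/8.

Bankole 1/4; Chidinma 1/8; Chukwudi 1/4; Ifeoma 1/8; Kehinde 1/4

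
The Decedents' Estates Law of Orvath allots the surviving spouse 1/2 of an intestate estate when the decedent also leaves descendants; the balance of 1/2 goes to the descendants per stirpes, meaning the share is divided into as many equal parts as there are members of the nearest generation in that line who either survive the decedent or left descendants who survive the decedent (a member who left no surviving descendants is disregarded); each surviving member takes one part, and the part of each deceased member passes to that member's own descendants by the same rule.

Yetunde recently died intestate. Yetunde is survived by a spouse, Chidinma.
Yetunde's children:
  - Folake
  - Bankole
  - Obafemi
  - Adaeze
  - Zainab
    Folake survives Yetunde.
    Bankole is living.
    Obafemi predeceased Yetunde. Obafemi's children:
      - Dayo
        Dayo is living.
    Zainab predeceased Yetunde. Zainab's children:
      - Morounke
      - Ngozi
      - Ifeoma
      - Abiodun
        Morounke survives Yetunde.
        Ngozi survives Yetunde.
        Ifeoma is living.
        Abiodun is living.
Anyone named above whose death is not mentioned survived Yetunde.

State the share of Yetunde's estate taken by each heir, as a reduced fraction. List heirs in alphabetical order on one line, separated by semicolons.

Chidinma, as surviving spouse, takes 1/2.
The remaining 1/2 passes to Yetunde's descendants per stirpes.
The 1/2 is divided into 5 equal shares of 1/10 among Folake, Bankole, Obafemi, Adaeze, Zainab.
Folake is living and takes 1/10.
Bankole is living and takes 1/10.
Obafemi predeceased; the 1/10 allotted to Obafemi's branch passes to Obafemi's issue by representation.
Dayo is the sole taker at this level and receives the full 1/10.
Adaeze is living and takes 1/10.
Zainab predeceased; the 1/10 allotted to Zainab's branch passes to Zainab's issue by representation.
The 1/10 is divided into 4 equal shares of 1/40 among Morounke, Ngozi, Ifeoma, Abiodun.
Morounke is living and takes 1/40.
Ngozi is living and takes 1/40.
Ifeoma is living and takes 1/40.
Abiodun is living and takes 1/40.

Abiodun 1/40; Adaeze 1/10; Bankole 1/10; Chidinma 1/2; Dayo 1/10; Folake 1/10; Ifeoma 1/40; Morounke 1/40; Ngozi 1/40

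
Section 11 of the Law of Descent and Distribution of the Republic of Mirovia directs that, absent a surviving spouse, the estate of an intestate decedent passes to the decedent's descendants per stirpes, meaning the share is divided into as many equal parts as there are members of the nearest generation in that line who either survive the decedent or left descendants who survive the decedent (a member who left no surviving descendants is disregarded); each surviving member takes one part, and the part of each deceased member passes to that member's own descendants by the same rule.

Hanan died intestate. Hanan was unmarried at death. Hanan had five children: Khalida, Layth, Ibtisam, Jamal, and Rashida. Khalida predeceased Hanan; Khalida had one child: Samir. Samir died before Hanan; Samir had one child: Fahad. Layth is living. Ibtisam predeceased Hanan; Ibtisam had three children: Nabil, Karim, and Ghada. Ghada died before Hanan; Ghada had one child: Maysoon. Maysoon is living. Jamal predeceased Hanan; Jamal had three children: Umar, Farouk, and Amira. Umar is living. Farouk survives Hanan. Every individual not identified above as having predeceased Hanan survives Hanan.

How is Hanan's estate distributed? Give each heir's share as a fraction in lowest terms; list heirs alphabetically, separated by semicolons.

Amira 1/15; Fahad 1/5; Farouk 1/15; Karim 1/15; Layth 1/5; Maysoon 1/15; Nabil 1/15; Rashida 1/5; Umar 1/15

There is no surviving spouse, so the entire estate passes to Hanan's descendants per stirpes.
The estate is divided into 5 equal shares of 1/5 among Khalida, Layth, Ibtisam, Jamal, Rashida.
Khalida predeceased; the 1/5 allotted to Khalida's branch passes to Khalida's issue by representation.
Samir's line is the sole branch at this level, so the full 1/5 passes to Samir's issue by representation.
Fahad is the sole taker at this level and receives the full 1/5.
Layth is living and takes 1/5.
Ibtisam predeceased; the 1/5 allotted to Ibtisam's branch passes to Ibtisam's issue by representation.
The 1/5 is divided into 3 equal shares of 1/15 among Nabil, Karim, Ghada.
Nabil is living and takes 1/15.
Karim is living and takes 1/15.
Ghada predeceased; the 1/15 allotted to Ghada's branch passes to Ghada's issue by representation.
Maysoon is the sole taker at this level and receives the full 1/15.
Jamal predeceased; the 1/5 allotted to Jamal's branch passes to Jamal's issue by representation.
The 1/5 is divided into 3 equal shares of 1/15 among Umar, Farouk, Amira.
Umar is living and takes 1/15.
Farouk is living and takes 1/15.
Amira is living and takes 1/15.
Rashida is living and takes 1/5.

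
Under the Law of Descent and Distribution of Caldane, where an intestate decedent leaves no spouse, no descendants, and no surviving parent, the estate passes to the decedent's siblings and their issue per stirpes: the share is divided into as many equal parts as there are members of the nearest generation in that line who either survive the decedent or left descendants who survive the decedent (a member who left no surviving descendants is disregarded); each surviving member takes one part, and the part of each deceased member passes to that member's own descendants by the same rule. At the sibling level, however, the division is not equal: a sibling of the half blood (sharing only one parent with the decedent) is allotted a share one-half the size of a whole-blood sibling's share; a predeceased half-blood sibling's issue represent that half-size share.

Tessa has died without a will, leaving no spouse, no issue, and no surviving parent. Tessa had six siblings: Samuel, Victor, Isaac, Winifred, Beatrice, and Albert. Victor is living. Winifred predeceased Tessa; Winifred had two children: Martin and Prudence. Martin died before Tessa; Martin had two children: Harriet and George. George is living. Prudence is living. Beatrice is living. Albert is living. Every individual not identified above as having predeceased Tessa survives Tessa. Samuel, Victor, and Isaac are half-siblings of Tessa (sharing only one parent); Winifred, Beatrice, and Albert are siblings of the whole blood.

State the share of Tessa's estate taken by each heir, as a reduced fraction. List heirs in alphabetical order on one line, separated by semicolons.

Albert 2/9; Beatrice 2/9; George 1/18; Harriet 1/18; Isaac 1/9; Prudence 1/9; Samuel 1/9; Victor 1/9

No spouse, descendants, or parent survives, so the estate passes to Tessa's siblings per stirpes.
Half-blood siblings count for one-half the weight of whole-blood siblings at the initial division.
Dividing 1 in proportion to weights (total weight 9/2): Samuel (weight 1/2) → 1/9; Victor (weight 1/2) → 1/9; Isaac (weight 1/2) → 1/9; Winifred (weight 1) → 2/9; Beatrice (weight 1) → 2/9; Albert (weight 1) → 2/9.
Samuel is living and takes 1/9.
Victor is living and takes 1/9.
Isaac is living and takes 1/9.
Winifred predeceased; the 2/9 allotted to Winifred's branch passes to Winifred's issue by representation.
The 2/9 is divided into 2 equal shares of 1/9 among Martin, Prudence.
Martin predeceased; the 1/9 allotted to Martin's branch passes to Martin's issue by representation.
The 1/9 is divided into 2 equal shares of 1/18 among Harriet, George.
Harriet is living and takes 1/18.
George is living and takes 1/18.
Prudence is living and takes 1/9.
Beatrice is living and takes 2/9.
Albert is living and takes 2/9.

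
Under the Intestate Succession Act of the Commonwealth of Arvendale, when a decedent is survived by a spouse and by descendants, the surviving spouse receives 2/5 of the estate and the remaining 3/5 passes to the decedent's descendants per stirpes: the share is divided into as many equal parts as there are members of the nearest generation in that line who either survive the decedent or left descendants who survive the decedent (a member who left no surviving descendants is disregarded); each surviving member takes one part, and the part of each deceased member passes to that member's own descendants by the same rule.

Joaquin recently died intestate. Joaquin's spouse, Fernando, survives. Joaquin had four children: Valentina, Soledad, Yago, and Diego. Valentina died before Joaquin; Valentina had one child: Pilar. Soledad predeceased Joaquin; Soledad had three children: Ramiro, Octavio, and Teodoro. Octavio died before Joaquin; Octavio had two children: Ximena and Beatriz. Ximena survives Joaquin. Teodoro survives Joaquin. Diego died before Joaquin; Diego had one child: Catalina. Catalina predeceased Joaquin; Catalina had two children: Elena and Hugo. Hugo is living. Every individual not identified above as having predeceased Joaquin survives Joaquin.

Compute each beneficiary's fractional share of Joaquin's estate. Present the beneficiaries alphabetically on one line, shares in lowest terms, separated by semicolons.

Beatriz 1/40; Elena 3/40; Fernando 2/5; Hugo 3/40; Pilar 3/20; Ramiro 1/20; Teodoro 1/20; Ximena 1/40; Yago 3/20

Fernando, as surviving spouse, takes 2/5.
The remaining 3/5 passes to Joaquin's descendants per stirpes.
The 3/5 is divided into 4 equal shares of 3/20 among Valentina, Soledad, Yago, Diego.
Valentina predeceased; the 3/20 allotted to Valentina's branch passes to Valentina's issue by representation.
Pilar is the sole taker at this level and receives the full 3/20.
Soledad predeceased; the 3/20 allotted to Soledad's branch passes to Soledad's issue by representation.
The 3/20 is divided into 3 equal shares of 1/20 among Ramiro, Octavio, Teodoro.
Ramiro is living and takes 1/20.
Octavio predeceased; the 1/20 allotted to Octavio's branch passes to Octavio's issue by representation.
The 1/20 is divided into 2 equal shares of 1/40 among Ximena, Beatriz.
Ximena is living and takes 1/40.
Beatriz is living and takes 1/40.
Teodoro is living and takes 1/20.
Yago is living and takes 3/20.
Diego predeceased; the 3/20 allotted to Diego's branch passes to Diego's issue by representation.
Catalina's line is the sole branch at this level, so the full 3/20 passes to Catalina's issue by representation.
The 3/20 is divided into 2 equal shares of 3/40 among Elena, Hugo.
Elena is living and takes 3/40.
Hugo is living and takes 3/40.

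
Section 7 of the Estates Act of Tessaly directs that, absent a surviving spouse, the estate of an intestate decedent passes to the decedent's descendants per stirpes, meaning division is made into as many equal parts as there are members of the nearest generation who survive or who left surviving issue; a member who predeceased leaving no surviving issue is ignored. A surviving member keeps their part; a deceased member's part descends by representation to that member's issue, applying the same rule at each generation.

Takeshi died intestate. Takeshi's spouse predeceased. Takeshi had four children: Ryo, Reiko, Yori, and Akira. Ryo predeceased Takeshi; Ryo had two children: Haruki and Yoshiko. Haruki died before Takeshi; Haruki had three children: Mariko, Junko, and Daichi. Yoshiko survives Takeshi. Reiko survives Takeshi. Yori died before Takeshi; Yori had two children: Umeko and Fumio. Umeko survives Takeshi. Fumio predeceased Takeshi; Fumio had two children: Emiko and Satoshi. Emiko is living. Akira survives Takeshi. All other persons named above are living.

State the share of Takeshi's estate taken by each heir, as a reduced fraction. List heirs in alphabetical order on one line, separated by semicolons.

Akira 1/4; Daichi 1/24; Emiko 1/16; Junko 1/24; Mariko 1/24; Reiko 1/4; Satoshi 1/16; Umeko 1/8; Yoshiko 1/8

There is no surviving spouse, so the entire estate passes to Takeshi's descendants per stirpes.
The estate is divided into 4 equal shares of 1/4 among Ryo, Reiko, Yori, Akira.
Ryo predeceased; the 1/4 allotted to Ryo's branch passes to Ryo's issue by representation.
The 1/4 is divided into 2 equal shares of 1/8 among Haruki, Yoshiko.
Haruki predeceased; the 1/8 allotted to Haruki's branch passes to Haruki's issue by representation.
The 1/8 is divided into 3 equal shares of 1/24 among Mariko, Junko, Daichi.
Mariko is living and takes 1/24.
Junko is living and takes 1/24.
Daichi is living and takes 1/24.
Yoshiko is living and takes 1/8.
Reiko is living and takes 1/4.
Yori predeceased; the 1/4 allotted to Yori's branch passes to Yori's issue by representation.
The 1/4 is divided into 2 equal shares of 1/8 among Umeko, Fumio.
Umeko is living and takes 1/8.
Fumio predeceased; the 1/8 allotted to Fumio's branch passes to Fumio's issue by representation.
The 1/8 is divided into 2 equal shares of 1/16 among Emiko, Satoshi.
Emiko is living and takes 1/16.
Satoshi is living and takes 1/16.
Akira is living and takes 1/4.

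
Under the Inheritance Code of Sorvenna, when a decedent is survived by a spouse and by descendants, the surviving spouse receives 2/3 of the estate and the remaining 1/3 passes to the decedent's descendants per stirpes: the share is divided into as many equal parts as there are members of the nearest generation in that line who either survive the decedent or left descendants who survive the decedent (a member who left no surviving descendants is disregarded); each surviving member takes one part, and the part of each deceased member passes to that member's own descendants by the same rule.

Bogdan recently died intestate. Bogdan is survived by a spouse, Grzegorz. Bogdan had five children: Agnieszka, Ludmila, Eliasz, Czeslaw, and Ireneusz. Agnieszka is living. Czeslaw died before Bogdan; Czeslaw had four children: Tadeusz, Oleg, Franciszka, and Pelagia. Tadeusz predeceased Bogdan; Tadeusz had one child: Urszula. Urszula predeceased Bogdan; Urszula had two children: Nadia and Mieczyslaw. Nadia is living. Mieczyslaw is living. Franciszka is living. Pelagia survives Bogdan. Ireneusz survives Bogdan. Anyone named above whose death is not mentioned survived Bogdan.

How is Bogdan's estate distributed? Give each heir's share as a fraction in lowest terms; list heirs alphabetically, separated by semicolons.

Grzegorz, as surviving spouse, takes 2/3.
The remaining 1/3 passes to Bogdan's descendants per stirpes.
The 1/3 is divided into 5 equal shares of 1/15 among Agnieszka, Ludmila, Eliasz, Czeslaw, Ireneusz.
Agnieszka is living and takes 1/15.
Ludmila is living and takes 1/15.
Eliasz is living and takes 1/15.
Czeslaw predeceased; the 1/15 allotted to Czeslaw's branch passes to Czeslaw's issue by representation.
The 1/15 is divided into 4 equal shares of 1/60 among Tadeusz, Oleg, Franciszka, Pelagia.
Tadeusz predeceased; the 1/60 allotted to Tadeusz's branch passes to Tadeusz's issue by representation.
Urszula's line is the sole branch at this level, so the full 1/60 passes to Urszula's issue by representation.
The 1/60 is divided into 2 equal shares of 1/120 among Nadia, Mieczyslaw.
Nadia is living and takes 1/120.
Mieczyslaw is living and takes 1/120.
Oleg is living and takes 1/60.
Franciszka is living and takes 1/60.
Pelagia is living and takes 1/60.
Ireneusz is living and takes 1/15.

Agnieszka 1/15; Eliasz 1/15; Franciszka 1/60; Grzegorz 2/3; Ireneusz 1/15; Ludmila 1/15; Mieczyslaw 1/120; Nadia 1/120; Oleg 1/60; Pelagia 1/60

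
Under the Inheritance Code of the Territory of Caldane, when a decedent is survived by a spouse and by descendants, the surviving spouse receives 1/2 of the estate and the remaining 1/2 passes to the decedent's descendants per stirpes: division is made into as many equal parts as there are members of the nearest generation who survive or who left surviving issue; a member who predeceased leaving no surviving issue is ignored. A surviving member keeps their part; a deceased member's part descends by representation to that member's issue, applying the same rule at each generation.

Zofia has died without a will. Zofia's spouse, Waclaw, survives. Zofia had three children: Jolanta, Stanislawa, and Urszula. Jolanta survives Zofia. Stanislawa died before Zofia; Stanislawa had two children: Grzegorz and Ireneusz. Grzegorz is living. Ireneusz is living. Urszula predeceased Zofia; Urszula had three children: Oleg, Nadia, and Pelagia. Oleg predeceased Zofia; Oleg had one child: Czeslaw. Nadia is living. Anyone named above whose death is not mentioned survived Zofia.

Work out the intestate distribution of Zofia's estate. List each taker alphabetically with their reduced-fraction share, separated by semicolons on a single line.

Czeslaw 1/18; Grzegorz 1/12; Ireneusz 1/12; Jolanta 1/6; Nadia 1/18; Pelagia 1/18; Waclaw 1/2

Waclaw, as surviving spouse, takes 1/2.
The remaining 1/2 passes to Zofia's descendants per stirpes.
The 1/2 is divided into 3 equal shares of 1/6 among Jolanta, Stanislawa, Urszula.
Jolanta is living and takes 1/6.
Stanislawa predeceased; the 1/6 allotted to Stanislawa's branch passes to Stanislawa's issue by representation.
The 1/6 is divided into 2 equal shares of 1/12 among Grzegorz, Ireneusz.
Grzegorz is living and takes 1/12.
Ireneusz is living and takes 1/12.
Urszula predeceased; the 1/6 allotted to Urszula's branch passes to Urszula's issue by representation.
The 1/6 is divided into 3 equal shares of 1/18 among Oleg, Nadia, Pelagia.
Oleg predeceased; the 1/18 allotted to Oleg's branch passes to Oleg's issue by representation.
Czeslaw is the sole taker at this level and receives the full 1/18.
Nadia is living and takes 1/18.
Pelagia is living and takes 1/18.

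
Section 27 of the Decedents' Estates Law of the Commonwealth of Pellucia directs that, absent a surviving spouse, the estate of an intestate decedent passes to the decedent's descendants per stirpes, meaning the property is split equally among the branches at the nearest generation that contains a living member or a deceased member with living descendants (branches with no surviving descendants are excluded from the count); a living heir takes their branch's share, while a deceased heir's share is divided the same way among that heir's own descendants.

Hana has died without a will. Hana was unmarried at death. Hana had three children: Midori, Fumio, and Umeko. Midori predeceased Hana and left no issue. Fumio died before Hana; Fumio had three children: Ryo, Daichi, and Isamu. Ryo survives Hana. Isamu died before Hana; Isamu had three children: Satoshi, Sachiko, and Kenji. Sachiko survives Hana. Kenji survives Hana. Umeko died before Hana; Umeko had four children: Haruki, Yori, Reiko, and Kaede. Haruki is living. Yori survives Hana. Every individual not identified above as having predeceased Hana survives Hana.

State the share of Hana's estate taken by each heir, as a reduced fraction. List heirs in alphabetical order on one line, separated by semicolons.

Daichi 1/6; Haruki 1/8; Kaede 1/8; Kenji 1/18; Reiko 1/8; Ryo 1/6; Sachiko 1/18; Satoshi 1/18; Yori 1/8

There is no surviving spouse, so the entire estate passes to Hana's descendants per stirpes.
Midori left no surviving issue, so that branch lapses and is disregarded.
The estate is divided into 2 equal shares of 1/2 among Fumio, Umeko.
Fumio predeceased; the 1/2 allotted to Fumio's branch passes to Fumio's issue by representation.
The 1/2 is divided into 3 equal shares of 1/6 among Ryo, Daichi, Isamu.
Ryo is living and takes 1/6.
Daichi is living and takes 1/6.
Isamu predeceased; the 1/6 allotted to Isamu's branch passes to Isamu's issue by representation.
The 1/6 is divided into 3 equal shares of 1/18 among Satoshi, Sachiko, Kenji.
Satoshi is living and takes 1/18.
Sachiko is living and takes 1/18.
Kenji is living and takes 1/18.
Umeko predeceased; the 1/2 allotted to Umeko's branch passes to Umeko's issue by representation.
The 1/2 is divided into 4 equal shares of 1/8 among Haruki, Yori, Reiko, Kaede.
Haruki is living and takes 1/8.
Yori is living and takes 1/8.
Reiko is living and takes 1/8.
Kaede is living and takes 1/8.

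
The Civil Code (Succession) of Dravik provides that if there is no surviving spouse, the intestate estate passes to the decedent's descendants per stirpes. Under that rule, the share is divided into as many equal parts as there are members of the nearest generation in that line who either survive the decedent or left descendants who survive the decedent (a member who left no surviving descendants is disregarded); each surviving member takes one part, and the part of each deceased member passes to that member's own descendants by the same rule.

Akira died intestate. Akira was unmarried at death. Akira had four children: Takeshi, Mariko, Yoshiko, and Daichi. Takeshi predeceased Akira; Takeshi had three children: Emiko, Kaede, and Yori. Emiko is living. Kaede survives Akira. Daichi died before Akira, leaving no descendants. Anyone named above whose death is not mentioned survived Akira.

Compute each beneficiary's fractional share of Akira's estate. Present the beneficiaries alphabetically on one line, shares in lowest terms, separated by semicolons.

There is no surviving spouse, so the entire estate passes to Akira's descendants per stirpes.
Daichi left no surviving issue, so that branch lapses and is disregarded.
The estate is divided into 3 equal shares of 1/3 among Takeshi, Mariko, Yoshiko.
Takeshi predeceased; the 1/3 allotted to Takeshi's branch passes to Takeshi's issue by representation.
The 1/3 is divided into 3 equal shares of 1/9 among Emiko, Kaede, Yori.
Emiko is living and takes 1/9.
Kaede is living and takes 1/9.
Yori is living and takes 1/9.
Mariko is living and takes 1/3.
Yoshiko is living and takes 1/3.

Emiko 1/9; Kaede 1/9; Mariko 1/3; Yori 1/9; Yoshiko 1/3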